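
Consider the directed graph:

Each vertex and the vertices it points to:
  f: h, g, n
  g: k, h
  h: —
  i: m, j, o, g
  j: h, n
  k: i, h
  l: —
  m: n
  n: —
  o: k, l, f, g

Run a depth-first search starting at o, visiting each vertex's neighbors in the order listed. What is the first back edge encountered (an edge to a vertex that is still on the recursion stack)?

i->o

DFS from o (visiting each vertex's neighbors in the order listed); mark gray on enter, black on exit:
o gray
  k gray
    i gray
      m gray
        n gray
        n black
      m black
      j gray
        h gray
        h black
        j→n: n black — skip
      j black
      i→o: o is gray → back edge
First back edge: i → o.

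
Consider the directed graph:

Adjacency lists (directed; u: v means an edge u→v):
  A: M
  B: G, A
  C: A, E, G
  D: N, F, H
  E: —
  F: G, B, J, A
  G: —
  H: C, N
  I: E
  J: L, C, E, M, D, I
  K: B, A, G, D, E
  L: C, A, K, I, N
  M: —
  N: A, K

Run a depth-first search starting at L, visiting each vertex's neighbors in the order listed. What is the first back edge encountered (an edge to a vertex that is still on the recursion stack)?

DFS from L (visiting each vertex's neighbors in the order listed); mark gray on enter, black on exit:
L gray
  C gray
    A gray
      M gray
      M black
    A black
    E gray
    E black
    G gray
    G black
  C black
  L→A: A black — skip
  K gray
    B gray
      B→G: G black — skip
      B→A: A black — skip
    B black
    K→A: A black — skip
    K→G: G black — skip
    D gray
      N gray
        N→A: A black — skip
        N→K: K is gray → back edge
First back edge: N → K.

N→K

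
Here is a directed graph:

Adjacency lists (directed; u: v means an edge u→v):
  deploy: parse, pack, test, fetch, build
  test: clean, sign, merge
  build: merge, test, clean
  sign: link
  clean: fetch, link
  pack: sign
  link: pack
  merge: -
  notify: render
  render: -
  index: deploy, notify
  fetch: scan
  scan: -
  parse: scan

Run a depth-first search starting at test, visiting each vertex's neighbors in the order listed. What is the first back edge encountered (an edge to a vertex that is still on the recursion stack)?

DFS from test (visiting each vertex's neighbors in the order listed); mark gray on enter, black on exit:
test gray
  clean gray
    fetch gray
      scan gray
      scan black
    fetch black
    link gray
      pack gray
        sign gray
          sign→link: link is gray → back edge
First back edge: sign → link.

sign→link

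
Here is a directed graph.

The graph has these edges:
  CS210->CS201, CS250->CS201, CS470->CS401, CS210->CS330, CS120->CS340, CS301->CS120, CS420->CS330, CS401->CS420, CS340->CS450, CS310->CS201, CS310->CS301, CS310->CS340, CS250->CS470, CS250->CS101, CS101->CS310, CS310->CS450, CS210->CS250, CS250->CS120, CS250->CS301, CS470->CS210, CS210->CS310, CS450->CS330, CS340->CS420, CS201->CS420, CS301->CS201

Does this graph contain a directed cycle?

Yes

DFS with white/gray/black marking, starting from CS330:
CS330 gray
CS330 black
CS450 gray
  CS450→CS330: CS330 black — skip
CS450 black
CS201 gray
  CS420 gray
    CS420→CS330: CS330 black — skip
  CS420 black
CS201 black
CS101 gray
  CS310 gray
    CS310→CS201: CS201 black — skip
    CS310→CS450: CS450 black — skip
    CS301 gray
      CS301→CS201: CS201 black — skip
      CS120 gray
        CS340 gray
          CS340→CS420: CS420 black — skip
          CS340→CS450: CS450 black — skip
        CS340 black
      CS120 black
    CS301 black
    CS310→CS340: CS340 black — skip
  CS310 black
CS101 black
CS210 gray
  CS210→CS201: CS201 black — skip
  CS250 gray
    CS250→CS301: CS301 black — skip
    CS250→CS101: CS101 black — skip
    CS250→CS120: CS120 black — skip
    CS470 gray
      CS401 gray
        CS401→CS420: CS420 black — skip
      CS401 black
      CS470→CS210: CS210 is gray → back edge
Back edge found, so a cycle exists: CS210 → CS250 → CS470 → CS210.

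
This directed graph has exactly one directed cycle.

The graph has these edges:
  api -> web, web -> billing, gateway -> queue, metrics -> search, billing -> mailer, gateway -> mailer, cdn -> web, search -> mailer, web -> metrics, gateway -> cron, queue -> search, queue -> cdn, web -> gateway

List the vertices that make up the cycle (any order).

DFS with gray/black marking from web:
web gray
  billing gray
    mailer gray
    mailer black
  billing black
  gateway gray
    cron gray
    cron black
    queue gray
      cdn gray
        cdn→web: web is gray → back edge
Back edge closes the cycle web → gateway → queue → cdn → web; its vertices are {cdn, web, queue, gateway}.

cdn, web, queue, gateway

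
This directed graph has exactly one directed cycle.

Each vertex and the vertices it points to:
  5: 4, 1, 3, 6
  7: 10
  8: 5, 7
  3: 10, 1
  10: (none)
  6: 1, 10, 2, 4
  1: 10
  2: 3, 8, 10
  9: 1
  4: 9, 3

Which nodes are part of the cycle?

DFS with gray/black marking from 8:
8 gray
  5 gray
    4 gray
      9 gray
        1 gray
          10 gray
          10 black
        1 black
      9 black
      3 gray
        3→10: 10 black — skip
        3→1: 1 black — skip
      3 black
    4 black
    5→1: 1 black — skip
    5→3: 3 black — skip
    6 gray
      6→1: 1 black — skip
      6→10: 10 black — skip
      2 gray
        2→3: 3 black — skip
        2→8: 8 is gray → back edge
Back edge closes the cycle 8 → 5 → 6 → 2 → 8; its vertices are {2, 5, 6, 8}.

2, 5, 6, 8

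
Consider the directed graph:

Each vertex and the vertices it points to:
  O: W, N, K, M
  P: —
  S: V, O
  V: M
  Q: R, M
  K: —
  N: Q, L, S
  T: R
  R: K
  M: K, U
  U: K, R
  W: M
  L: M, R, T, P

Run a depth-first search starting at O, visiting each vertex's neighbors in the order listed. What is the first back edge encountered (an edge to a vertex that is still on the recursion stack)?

DFS from O (visiting each vertex's neighbors in the order listed); mark gray on enter, black on exit:
O gray
  W gray
    M gray
      K gray
      K black
      U gray
        U→K: K black — skip
        R gray
          R→K: K black — skip
        R black
      U black
    M black
  W black
  N gray
    Q gray
      Q→R: R black — skip
      Q→M: M black — skip
    Q black
    L gray
      L→M: M black — skip
      L→R: R black — skip
      T gray
        T→R: R black — skip
      T black
      P gray
      P black
    L black
    S gray
      V gray
        V→M: M black — skip
      V black
      S→O: O is gray → back edge
First back edge: S → O.

S→O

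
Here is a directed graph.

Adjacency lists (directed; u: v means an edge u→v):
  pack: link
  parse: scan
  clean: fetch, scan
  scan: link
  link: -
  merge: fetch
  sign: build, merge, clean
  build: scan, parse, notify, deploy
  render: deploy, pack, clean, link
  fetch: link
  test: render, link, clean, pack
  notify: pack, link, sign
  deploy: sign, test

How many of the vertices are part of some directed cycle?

A vertex is on a directed cycle iff it belongs to a strongly connected component of size ≥ 2 (or has a self-loop).
The vertices on cycles are {sign, test, build, deploy, notify, render} — 6 in total.

6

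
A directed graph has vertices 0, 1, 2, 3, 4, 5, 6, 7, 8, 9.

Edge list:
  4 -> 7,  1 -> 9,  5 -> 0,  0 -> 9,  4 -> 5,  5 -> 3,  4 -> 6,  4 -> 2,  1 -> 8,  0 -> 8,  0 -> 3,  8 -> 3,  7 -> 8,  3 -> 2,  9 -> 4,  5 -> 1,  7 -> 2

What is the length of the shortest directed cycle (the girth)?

For each vertex v, BFS finds the shortest path from v back to v.
The shortest such closed walk is 9 → 4 → 5 → 0 → 9, length 4.

4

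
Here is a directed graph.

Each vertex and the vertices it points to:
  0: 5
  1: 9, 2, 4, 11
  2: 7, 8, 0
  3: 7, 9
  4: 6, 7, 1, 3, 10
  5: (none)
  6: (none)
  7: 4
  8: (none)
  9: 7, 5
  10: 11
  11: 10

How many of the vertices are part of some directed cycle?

8

A vertex is on a directed cycle iff it belongs to a strongly connected component of size ≥ 2 (or has a self-loop).
The vertices on cycles are {1, 2, 3, 4, 7, 9, 10, 11} — 8 in total.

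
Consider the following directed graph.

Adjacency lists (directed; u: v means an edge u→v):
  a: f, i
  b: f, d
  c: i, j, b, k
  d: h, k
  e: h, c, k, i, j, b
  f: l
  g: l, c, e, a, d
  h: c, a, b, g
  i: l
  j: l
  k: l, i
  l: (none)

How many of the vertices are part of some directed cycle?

A vertex is on a directed cycle iff it belongs to a strongly connected component of size ≥ 2 (or has a self-loop).
The vertices on cycles are {b, c, d, e, g, h} — 6 in total.

6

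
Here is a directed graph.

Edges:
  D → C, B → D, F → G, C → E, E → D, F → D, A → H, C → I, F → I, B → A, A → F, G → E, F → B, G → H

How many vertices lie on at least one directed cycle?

A vertex is on a directed cycle iff it belongs to a strongly connected component of size ≥ 2 (or has a self-loop).
The vertices on cycles are {A, B, C, D, E, F} — 6 in total.

6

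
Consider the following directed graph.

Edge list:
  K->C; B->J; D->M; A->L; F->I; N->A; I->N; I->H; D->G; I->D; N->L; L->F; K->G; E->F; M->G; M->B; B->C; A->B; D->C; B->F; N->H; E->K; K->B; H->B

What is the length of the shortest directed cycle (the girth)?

4

For each vertex v, BFS finds the shortest path from v back to v.
The shortest such closed walk is F → I → H → B → F, length 4.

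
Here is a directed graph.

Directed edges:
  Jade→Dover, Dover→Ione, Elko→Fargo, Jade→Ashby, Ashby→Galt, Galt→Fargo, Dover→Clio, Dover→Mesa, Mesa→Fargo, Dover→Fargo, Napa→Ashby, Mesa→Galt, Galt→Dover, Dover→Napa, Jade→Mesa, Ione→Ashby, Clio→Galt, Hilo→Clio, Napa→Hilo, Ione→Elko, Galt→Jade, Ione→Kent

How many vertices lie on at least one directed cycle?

9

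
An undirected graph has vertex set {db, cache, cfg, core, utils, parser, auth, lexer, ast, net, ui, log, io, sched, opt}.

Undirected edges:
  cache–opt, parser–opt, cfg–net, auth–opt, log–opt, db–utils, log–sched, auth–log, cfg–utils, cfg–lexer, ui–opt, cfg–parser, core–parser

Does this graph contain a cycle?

Yes

DFS, tracking each vertex's parent; an edge to a visited non-parent vertex closes a cycle.
Start from log:
visit log (parent –)
  visit sched (parent log)
    sched–log: parent, skip
  visit auth (parent log)
    auth–log: parent, skip
    visit opt (parent auth)
      opt–log: log visited and ≠ parent → cycle
Cycle: log – auth – opt – log.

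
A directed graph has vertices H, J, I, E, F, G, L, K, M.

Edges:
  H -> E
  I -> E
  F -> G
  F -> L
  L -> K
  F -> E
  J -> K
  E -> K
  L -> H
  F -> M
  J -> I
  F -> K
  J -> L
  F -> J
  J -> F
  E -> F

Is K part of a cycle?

K lies on a cycle iff there is a path from K back to itself.
Exploring from K, it never reaches itself; equivalently, its strongly connected component is a singleton.

No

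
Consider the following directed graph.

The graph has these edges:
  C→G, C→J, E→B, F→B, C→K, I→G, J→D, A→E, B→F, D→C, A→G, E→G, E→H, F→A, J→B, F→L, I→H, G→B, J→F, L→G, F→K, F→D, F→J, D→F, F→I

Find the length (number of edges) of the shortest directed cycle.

2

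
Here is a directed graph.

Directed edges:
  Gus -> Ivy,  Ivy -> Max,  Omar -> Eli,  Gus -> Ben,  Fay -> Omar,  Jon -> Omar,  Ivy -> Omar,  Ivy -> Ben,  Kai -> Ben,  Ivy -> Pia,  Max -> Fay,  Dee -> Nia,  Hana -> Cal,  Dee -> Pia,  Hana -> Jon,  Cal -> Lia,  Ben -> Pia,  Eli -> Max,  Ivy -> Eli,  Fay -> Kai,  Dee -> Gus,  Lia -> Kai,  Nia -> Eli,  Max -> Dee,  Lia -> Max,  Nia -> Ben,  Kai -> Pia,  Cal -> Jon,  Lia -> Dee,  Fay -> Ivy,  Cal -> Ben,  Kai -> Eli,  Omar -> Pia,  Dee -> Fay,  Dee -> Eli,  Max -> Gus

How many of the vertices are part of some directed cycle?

9

A vertex is on a directed cycle iff it belongs to a strongly connected component of size ≥ 2 (or has a self-loop).
The vertices on cycles are {Dee, Eli, Fay, Gus, Ivy, Kai, Max, Nia, Omar} — 9 in total.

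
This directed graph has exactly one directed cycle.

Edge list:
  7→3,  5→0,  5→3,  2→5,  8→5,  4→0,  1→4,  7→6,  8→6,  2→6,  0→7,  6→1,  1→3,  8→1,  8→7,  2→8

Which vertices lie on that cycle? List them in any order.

0, 1, 4, 6, 7

DFS with gray/black marking from 1:
1 gray
  4 gray
    0 gray
      7 gray
        3 gray
        3 black
        6 gray
          6→1: 1 is gray → back edge
Back edge closes the cycle 1 → 4 → 0 → 7 → 6 → 1; its vertices are {0, 1, 4, 6, 7}.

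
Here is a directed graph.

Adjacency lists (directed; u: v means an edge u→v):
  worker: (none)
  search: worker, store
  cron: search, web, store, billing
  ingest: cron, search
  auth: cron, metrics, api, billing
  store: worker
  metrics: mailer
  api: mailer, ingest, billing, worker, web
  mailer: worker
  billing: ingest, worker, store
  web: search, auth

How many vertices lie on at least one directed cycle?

A vertex is on a directed cycle iff it belongs to a strongly connected component of size ≥ 2 (or has a self-loop).
The vertices on cycles are {api, web, auth, cron, ingest, billing} — 6 in total.

6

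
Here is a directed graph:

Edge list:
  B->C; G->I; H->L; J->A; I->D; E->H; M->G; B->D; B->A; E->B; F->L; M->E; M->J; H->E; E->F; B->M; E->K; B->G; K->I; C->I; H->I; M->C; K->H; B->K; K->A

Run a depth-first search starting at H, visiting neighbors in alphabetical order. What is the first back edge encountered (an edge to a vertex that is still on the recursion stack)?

K->H

DFS from H (visiting neighbors in alphabetical order); mark gray on enter, black on exit:
H gray
  E gray
    B gray
      A gray
      A black
      C gray
        I gray
          D gray
          D black
        I black
      C black
      B→D: D black — skip
      G gray
        G→I: I black — skip
      G black
      K gray
        K→A: A black — skip
        K→H: H is gray → back edge
First back edge: K → H.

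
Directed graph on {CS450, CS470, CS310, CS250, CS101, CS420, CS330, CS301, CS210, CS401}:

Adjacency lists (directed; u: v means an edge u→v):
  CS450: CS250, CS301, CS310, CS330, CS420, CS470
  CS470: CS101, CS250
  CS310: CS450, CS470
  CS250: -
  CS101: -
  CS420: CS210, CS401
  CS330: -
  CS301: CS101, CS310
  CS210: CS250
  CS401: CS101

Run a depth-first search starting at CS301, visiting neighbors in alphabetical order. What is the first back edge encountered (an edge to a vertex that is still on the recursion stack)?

CS450→CS301

DFS from CS301 (visiting neighbors in alphabetical order); mark gray on enter, black on exit:
CS301 gray
  CS101 gray
  CS101 black
  CS310 gray
    CS450 gray
      CS250 gray
      CS250 black
      CS450→CS301: CS301 is gray → back edge
First back edge: CS450 → CS301.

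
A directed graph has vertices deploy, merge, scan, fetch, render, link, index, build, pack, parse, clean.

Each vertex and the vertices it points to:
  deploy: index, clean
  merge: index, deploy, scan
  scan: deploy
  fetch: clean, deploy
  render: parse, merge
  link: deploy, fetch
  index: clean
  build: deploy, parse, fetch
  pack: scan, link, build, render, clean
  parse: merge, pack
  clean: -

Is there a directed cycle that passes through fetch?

No

fetch lies on a cycle iff there is a path from fetch back to itself.
Exploring from fetch, it never reaches itself; equivalently, its strongly connected component is a singleton.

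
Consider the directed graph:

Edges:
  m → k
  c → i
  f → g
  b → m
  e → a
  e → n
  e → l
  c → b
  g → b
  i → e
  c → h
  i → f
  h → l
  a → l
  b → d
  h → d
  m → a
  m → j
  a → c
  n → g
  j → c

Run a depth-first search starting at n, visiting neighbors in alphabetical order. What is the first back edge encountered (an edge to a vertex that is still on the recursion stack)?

DFS from n (visiting neighbors in alphabetical order); mark gray on enter, black on exit:
n gray
  g gray
    b gray
      d gray
      d black
      m gray
        a gray
          c gray
            c→b: b is gray → back edge
First back edge: c → b.

c->b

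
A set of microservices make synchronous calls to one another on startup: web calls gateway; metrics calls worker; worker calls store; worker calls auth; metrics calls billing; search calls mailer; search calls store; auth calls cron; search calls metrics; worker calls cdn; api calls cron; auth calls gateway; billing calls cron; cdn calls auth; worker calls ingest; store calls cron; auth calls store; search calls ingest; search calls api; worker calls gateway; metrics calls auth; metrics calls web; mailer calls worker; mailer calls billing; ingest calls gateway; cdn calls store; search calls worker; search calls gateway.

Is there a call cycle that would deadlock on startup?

DFS with white/gray/black marking, starting from search:
search gray
  api gray
    cron gray
    cron black
  api black
  ingest gray
    gateway gray
    gateway black
  ingest black
  search→gateway: gateway black — skip
  mailer gray
    billing gray
      billing→cron: cron black — skip
    billing black
    worker gray
      worker→ingest: ingest black — skip
      auth gray
        auth→cron: cron black — skip
        store gray
          store→cron: cron black — skip
        store black
        auth→gateway: gateway black — skip
      auth black
      worker→gateway: gateway black — skip
      cdn gray
        cdn→auth: auth black — skip
        cdn→store: store black — skip
      cdn black
      worker→store: store black — skip
    worker black
  mailer black
  search→store: store black — skip
  search→worker: worker black — skip
  metrics gray
    metrics→billing: billing black — skip
    web gray
      web→gateway: gateway black — skip
    web black
    metrics→auth: auth black — skip
    metrics→worker: worker black — skip
  metrics black
search black
Every edge goes to a white or black vertex — no back edge, so the graph is acyclic.

No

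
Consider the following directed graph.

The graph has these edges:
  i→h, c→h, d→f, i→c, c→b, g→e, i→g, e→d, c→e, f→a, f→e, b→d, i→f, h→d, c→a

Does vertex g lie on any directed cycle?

g lies on a cycle iff there is a path from g back to itself.
Exploring from g, it never reaches itself; equivalently, its strongly connected component is a singleton.

No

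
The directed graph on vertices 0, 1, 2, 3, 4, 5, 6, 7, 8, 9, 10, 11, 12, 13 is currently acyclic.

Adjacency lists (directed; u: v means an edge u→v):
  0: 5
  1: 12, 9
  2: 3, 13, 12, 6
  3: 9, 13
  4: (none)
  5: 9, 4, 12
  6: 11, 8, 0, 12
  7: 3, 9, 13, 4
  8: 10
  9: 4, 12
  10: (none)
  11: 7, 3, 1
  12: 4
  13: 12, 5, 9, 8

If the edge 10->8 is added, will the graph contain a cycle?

Yes

Adding 10→8 creates a cycle iff 8 can already reach 10.
Path from 8: 8 → 10.
So 8 → … → 10 → 8 is a cycle.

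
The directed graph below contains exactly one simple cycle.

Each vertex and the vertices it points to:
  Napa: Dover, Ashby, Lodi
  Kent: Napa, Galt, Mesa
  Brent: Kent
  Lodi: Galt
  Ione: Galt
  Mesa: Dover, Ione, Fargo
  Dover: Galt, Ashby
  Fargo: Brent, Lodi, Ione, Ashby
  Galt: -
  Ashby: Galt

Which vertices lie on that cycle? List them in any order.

Kent, Mesa, Brent, Fargo

DFS with gray/black marking from Kent:
Kent gray
  Napa gray
    Dover gray
      Galt gray
      Galt black
      Ashby gray
        Ashby→Galt: Galt black — skip
      Ashby black
    Dover black
    Napa→Ashby: Ashby black — skip
    Lodi gray
      Lodi→Galt: Galt black — skip
    Lodi black
  Napa black
  Kent→Galt: Galt black — skip
  Mesa gray
    Mesa→Dover: Dover black — skip
    Ione gray
      Ione→Galt: Galt black — skip
    Ione black
    Fargo gray
      Brent gray
        Brent→Kent: Kent is gray → back edge
Back edge closes the cycle Kent → Mesa → Fargo → Brent → Kent; its vertices are {Kent, Mesa, Brent, Fargo}.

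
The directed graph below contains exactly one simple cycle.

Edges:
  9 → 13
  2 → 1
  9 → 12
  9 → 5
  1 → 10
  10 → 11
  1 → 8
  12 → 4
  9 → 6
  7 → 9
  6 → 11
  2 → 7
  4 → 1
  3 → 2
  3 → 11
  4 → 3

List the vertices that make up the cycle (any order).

2, 3, 4, 7, 9, 12

DFS with gray/black marking from 9:
9 gray
  13 gray
  13 black
  12 gray
    4 gray
      1 gray
        10 gray
          11 gray
          11 black
        10 black
        8 gray
        8 black
      1 black
      3 gray
        3→11: 11 black — skip
        2 gray
          2→1: 1 black — skip
          7 gray
            7→9: 9 is gray → back edge
Back edge closes the cycle 9 → 12 → 4 → 3 → 2 → 7 → 9; its vertices are {2, 3, 4, 7, 9, 12}.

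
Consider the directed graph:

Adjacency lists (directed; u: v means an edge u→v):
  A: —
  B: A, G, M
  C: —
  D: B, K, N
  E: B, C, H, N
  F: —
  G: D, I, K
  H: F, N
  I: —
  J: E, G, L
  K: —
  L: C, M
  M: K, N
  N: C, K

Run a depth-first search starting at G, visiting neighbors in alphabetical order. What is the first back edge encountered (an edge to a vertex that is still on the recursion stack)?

DFS from G (visiting neighbors in alphabetical order); mark gray on enter, black on exit:
G gray
  D gray
    B gray
      A gray
      A black
      B→G: G is gray → back edge
First back edge: B → G.

B→G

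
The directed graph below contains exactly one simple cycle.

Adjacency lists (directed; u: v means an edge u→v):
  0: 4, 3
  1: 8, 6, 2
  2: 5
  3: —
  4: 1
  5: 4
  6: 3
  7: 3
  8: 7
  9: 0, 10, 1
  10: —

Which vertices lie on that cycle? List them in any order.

1, 2, 4, 5

DFS with gray/black marking from 1:
1 gray
  8 gray
    7 gray
      3 gray
      3 black
    7 black
  8 black
  6 gray
    6→3: 3 black — skip
  6 black
  2 gray
    5 gray
      4 gray
        4→1: 1 is gray → back edge
Back edge closes the cycle 1 → 2 → 5 → 4 → 1; its vertices are {1, 2, 4, 5}.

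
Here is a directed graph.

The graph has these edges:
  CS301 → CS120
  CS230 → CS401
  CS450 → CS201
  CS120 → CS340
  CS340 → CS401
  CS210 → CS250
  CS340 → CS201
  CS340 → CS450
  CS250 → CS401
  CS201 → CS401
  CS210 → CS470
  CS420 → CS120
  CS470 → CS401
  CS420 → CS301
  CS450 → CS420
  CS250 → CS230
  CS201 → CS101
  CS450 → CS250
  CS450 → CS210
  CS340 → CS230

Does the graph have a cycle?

Yes

DFS with white/gray/black marking, starting from CS340:
CS340 gray
  CS230 gray
    CS401 gray
    CS401 black
  CS230 black
  CS201 gray
    CS201→CS401: CS401 black — skip
    CS101 gray
    CS101 black
  CS201 black
  CS340→CS401: CS401 black — skip
  CS450 gray
    CS450→CS201: CS201 black — skip
    CS250 gray
      CS250→CS401: CS401 black — skip
      CS250→CS230: CS230 black — skip
    CS250 black
    CS210 gray
      CS470 gray
        CS470→CS401: CS401 black — skip
      CS470 black
      CS210→CS250: CS250 black — skip
    CS210 black
    CS420 gray
      CS301 gray
        CS120 gray
          CS120→CS340: CS340 is gray → back edge
Back edge found, so a cycle exists: CS340 → CS450 → CS420 → CS301 → CS120 → CS340.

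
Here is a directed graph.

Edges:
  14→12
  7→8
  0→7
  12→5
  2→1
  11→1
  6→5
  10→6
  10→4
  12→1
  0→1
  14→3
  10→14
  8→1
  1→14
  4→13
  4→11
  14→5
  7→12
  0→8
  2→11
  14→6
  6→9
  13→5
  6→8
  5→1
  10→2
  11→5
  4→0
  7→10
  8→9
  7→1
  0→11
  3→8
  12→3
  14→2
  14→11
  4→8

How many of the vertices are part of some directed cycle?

13

A vertex is on a directed cycle iff it belongs to a strongly connected component of size ≥ 2 (or has a self-loop).
The vertices on cycles are {0, 1, 2, 3, 4, 5, 6, 7, 8, 10, 11, 12, 14} — 13 in total.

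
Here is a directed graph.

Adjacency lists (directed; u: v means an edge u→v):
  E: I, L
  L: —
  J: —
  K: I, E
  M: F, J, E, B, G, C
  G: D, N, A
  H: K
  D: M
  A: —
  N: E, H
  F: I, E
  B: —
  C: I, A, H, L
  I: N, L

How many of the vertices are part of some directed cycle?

8

A vertex is on a directed cycle iff it belongs to a strongly connected component of size ≥ 2 (or has a self-loop).
The vertices on cycles are {D, E, G, H, I, K, M, N} — 8 in total.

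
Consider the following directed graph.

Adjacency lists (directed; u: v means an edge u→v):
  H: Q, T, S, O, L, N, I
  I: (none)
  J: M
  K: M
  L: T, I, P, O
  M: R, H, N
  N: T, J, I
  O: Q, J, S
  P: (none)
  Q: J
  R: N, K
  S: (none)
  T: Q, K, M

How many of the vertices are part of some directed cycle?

10

A vertex is on a directed cycle iff it belongs to a strongly connected component of size ≥ 2 (or has a self-loop).
The vertices on cycles are {H, J, K, L, M, N, O, Q, R, T} — 10 in total.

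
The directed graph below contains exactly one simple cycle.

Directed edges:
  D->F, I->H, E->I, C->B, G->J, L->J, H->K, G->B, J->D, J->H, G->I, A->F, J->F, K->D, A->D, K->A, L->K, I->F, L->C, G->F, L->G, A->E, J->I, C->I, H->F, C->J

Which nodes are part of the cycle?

A, E, H, I, K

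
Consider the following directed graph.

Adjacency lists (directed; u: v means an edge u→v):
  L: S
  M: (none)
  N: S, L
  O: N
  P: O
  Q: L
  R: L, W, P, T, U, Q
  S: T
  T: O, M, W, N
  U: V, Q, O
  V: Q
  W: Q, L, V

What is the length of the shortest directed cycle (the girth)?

3

For each vertex v, BFS finds the shortest path from v back to v.
The shortest such closed walk is T → N → S → T, length 3.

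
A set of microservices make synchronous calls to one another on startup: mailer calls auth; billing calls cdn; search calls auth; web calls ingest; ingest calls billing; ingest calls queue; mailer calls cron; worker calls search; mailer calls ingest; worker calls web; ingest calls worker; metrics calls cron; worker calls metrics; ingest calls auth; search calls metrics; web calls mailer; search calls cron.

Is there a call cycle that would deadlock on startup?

DFS with white/gray/black marking, starting from auth:
auth gray
auth black
billing gray
  cdn gray
  cdn black
billing black
ingest gray
  queue gray
  queue black
  worker gray
    web gray
      mailer gray
        cron gray
        cron black
        mailer→ingest: ingest is gray → back edge
Back edge found, so a cycle exists: ingest → worker → web → mailer → ingest.

Yes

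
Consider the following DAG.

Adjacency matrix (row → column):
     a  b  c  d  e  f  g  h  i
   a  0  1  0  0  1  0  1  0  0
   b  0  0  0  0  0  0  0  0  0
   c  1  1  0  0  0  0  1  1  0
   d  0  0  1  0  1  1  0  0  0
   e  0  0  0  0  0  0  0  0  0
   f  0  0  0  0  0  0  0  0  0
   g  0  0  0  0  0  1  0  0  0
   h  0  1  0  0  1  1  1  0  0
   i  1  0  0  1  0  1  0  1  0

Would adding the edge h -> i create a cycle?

Adding h→i creates a cycle iff i can already reach h.
Path from i: i → h.
So i → … → h → i is a cycle.

Yes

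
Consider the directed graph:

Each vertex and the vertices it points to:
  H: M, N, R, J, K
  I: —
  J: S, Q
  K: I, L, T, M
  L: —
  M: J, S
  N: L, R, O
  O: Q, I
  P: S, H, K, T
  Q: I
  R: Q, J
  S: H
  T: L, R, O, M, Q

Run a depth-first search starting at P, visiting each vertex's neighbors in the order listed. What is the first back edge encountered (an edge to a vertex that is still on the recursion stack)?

DFS from P (visiting each vertex's neighbors in the order listed); mark gray on enter, black on exit:
P gray
  S gray
    H gray
      M gray
        J gray
          J→S: S is gray → back edge
First back edge: J → S.

J→S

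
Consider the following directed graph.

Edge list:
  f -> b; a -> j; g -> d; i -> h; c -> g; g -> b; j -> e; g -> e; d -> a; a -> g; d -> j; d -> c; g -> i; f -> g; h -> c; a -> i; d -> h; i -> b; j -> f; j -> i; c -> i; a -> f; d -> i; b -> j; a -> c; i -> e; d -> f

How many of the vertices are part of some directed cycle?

A vertex is on a directed cycle iff it belongs to a strongly connected component of size ≥ 2 (or has a self-loop).
The vertices on cycles are {a, b, c, d, f, g, h, i, j} — 9 in total.

9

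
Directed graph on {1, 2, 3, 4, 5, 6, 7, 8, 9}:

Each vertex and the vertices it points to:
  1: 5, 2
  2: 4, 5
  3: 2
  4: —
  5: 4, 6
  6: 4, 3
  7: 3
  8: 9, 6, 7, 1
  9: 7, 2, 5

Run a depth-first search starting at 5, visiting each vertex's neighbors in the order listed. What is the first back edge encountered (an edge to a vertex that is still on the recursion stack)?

2->5

DFS from 5 (visiting each vertex's neighbors in the order listed); mark gray on enter, black on exit:
5 gray
  4 gray
  4 black
  6 gray
    6→4: 4 black — skip
    3 gray
      2 gray
        2→4: 4 black — skip
        2→5: 5 is gray → back edge
First back edge: 2 → 5.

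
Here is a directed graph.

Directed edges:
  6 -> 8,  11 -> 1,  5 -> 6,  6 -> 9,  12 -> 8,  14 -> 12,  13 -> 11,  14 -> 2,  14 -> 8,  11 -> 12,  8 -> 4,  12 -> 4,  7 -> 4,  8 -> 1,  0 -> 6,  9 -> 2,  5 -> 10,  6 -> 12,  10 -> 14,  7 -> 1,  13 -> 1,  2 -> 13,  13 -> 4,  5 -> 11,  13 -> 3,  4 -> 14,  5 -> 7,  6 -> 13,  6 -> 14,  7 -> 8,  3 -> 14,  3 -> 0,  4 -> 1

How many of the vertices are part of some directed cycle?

A vertex is on a directed cycle iff it belongs to a strongly connected component of size ≥ 2 (or has a self-loop).
The vertices on cycles are {0, 2, 3, 4, 6, 8, 9, 11, 12, 13, 14} — 11 in total.

11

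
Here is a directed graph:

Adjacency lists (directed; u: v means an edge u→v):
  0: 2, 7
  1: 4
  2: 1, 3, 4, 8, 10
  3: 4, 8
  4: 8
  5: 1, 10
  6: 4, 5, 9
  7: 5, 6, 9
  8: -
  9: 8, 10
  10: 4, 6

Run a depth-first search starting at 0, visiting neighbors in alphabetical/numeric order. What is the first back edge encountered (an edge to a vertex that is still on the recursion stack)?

DFS from 0 (visiting neighbors in alphabetical/numeric order); mark gray on enter, black on exit:
0 gray
  2 gray
    1 gray
      4 gray
        8 gray
        8 black
      4 black
    1 black
    3 gray
      3→4: 4 black — skip
      3→8: 8 black — skip
    3 black
    2→4: 4 black — skip
    2→8: 8 black — skip
    10 gray
      10→4: 4 black — skip
      6 gray
        6→4: 4 black — skip
        5 gray
          5→1: 1 black — skip
          5→10: 10 is gray → back edge
First back edge: 5 → 10.

5->10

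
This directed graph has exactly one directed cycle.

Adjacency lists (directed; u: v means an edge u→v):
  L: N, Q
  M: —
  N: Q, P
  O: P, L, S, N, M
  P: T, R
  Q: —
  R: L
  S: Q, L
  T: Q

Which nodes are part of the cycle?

L, N, P, R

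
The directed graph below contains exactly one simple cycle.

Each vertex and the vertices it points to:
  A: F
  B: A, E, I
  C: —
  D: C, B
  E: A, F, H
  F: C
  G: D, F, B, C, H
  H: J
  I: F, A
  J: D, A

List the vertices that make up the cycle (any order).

DFS with gray/black marking from H:
H gray
  J gray
    D gray
      C gray
      C black
      B gray
        A gray
          F gray
            F→C: C black — skip
          F black
        A black
        E gray
          E→A: A black — skip
          E→F: F black — skip
          E→H: H is gray → back edge
Back edge closes the cycle H → J → D → B → E → H; its vertices are {B, D, E, H, J}.

B, D, E, H, J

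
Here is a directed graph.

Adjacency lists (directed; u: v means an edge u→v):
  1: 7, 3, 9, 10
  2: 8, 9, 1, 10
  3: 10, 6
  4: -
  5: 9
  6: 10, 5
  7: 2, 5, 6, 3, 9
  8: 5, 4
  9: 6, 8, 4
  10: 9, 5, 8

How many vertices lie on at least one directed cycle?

8

A vertex is on a directed cycle iff it belongs to a strongly connected component of size ≥ 2 (or has a self-loop).
The vertices on cycles are {1, 2, 5, 6, 7, 8, 9, 10} — 8 in total.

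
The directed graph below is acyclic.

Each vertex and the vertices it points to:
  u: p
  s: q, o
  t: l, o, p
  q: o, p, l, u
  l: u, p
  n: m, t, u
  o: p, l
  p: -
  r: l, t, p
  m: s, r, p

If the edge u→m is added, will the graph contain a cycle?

Adding u→m creates a cycle iff m can already reach u.
Path from m: m → r → l → u.
So m → … → u → m is a cycle.

Yes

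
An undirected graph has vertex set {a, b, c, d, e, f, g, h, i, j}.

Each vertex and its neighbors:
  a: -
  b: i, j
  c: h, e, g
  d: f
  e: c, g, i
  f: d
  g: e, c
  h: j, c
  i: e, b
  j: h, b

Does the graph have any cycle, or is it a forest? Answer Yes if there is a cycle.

Yes

DFS, tracking each vertex's parent; an edge to a visited non-parent vertex closes a cycle.
Start from j:
visit j (parent –)
  visit h (parent j)
    h–j: parent, skip
    visit c (parent h)
      c–h: parent, skip
      visit e (parent c)
        e–c: parent, skip
        visit g (parent e)
          g–e: parent, skip
          g–c: c visited and ≠ parent → cycle
Cycle: c – e – g – c.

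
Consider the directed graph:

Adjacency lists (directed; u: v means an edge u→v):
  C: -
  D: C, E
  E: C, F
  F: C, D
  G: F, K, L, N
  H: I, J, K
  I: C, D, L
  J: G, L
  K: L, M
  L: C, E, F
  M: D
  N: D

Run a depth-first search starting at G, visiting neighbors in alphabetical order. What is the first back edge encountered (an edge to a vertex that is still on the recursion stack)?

DFS from G (visiting neighbors in alphabetical order); mark gray on enter, black on exit:
G gray
  F gray
    C gray
    C black
    D gray
      D→C: C black — skip
      E gray
        E→C: C black — skip
        E→F: F is gray → back edge
First back edge: E → F.

E→F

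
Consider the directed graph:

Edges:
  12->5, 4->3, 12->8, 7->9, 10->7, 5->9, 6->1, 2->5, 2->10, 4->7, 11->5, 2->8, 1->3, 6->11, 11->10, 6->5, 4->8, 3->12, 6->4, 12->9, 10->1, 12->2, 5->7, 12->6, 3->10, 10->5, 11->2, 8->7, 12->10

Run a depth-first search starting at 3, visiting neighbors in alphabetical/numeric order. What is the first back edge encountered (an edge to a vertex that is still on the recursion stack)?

1->3

DFS from 3 (visiting neighbors in alphabetical/numeric order); mark gray on enter, black on exit:
3 gray
  10 gray
    1 gray
      1→3: 3 is gray → back edge
First back edge: 1 → 3.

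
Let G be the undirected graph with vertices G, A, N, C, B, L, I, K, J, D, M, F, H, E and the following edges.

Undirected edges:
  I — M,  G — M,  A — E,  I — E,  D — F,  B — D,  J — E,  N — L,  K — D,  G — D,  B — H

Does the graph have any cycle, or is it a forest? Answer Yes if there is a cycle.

No

DFS, tracking each vertex's parent; an edge to a visited non-parent vertex closes a cycle.
Start from K:
visit K (parent –)
  visit D (parent K)
    visit G (parent D)
      G–D: parent, skip
      visit M (parent G)
        visit I (parent M)
          I–M: parent, skip
          visit E (parent I)
            visit A (parent E)
              A–E: parent, skip
            E–I: parent, skip
            visit J (parent E)
              J–E: parent, skip
        M–G: parent, skip
    visit F (parent D)
      F–D: parent, skip
    visit B (parent D)
      visit H (parent B)
        H–B: parent, skip
      B–D: parent, skip
    D–K: parent, skip
visit N (parent –)
  visit L (parent N)
    L–N: parent, skip
visit C (parent –)
No non-parent visited neighbor found — the graph is a forest.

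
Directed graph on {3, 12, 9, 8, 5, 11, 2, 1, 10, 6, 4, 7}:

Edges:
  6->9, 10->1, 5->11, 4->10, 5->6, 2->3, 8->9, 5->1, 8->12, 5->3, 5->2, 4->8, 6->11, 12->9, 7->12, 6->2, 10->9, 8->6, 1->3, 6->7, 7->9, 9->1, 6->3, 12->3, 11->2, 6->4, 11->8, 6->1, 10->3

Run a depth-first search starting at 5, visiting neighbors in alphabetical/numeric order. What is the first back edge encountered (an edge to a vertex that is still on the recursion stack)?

DFS from 5 (visiting neighbors in alphabetical/numeric order); mark gray on enter, black on exit:
5 gray
  1 gray
    3 gray
    3 black
  1 black
  2 gray
    2→3: 3 black — skip
  2 black
  5→3: 3 black — skip
  6 gray
    6→1: 1 black — skip
    6→2: 2 black — skip
    6→3: 3 black — skip
    4 gray
      8 gray
        8→6: 6 is gray → back edge
First back edge: 8 → 6.

8→6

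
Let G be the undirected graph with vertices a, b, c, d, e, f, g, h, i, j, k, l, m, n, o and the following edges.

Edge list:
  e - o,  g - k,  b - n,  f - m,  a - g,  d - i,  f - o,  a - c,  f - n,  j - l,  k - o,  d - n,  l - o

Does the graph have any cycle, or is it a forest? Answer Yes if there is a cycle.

DFS, tracking each vertex's parent; an edge to a visited non-parent vertex closes a cycle.
Start from m:
visit m (parent –)
  visit f (parent m)
    visit o (parent f)
      visit k (parent o)
        k–o: parent, skip
        visit g (parent k)
          g–k: parent, skip
          visit a (parent g)
            a–g: parent, skip
            visit c (parent a)
              c–a: parent, skip
      visit e (parent o)
        e–o: parent, skip
      o–f: parent, skip
      visit l (parent o)
        visit j (parent l)
          j–l: parent, skip
        l–o: parent, skip
    visit n (parent f)
      visit d (parent n)
        d–n: parent, skip
        visit i (parent d)
          i–d: parent, skip
      n–f: parent, skip
      visit b (parent n)
        b–n: parent, skip
    f–m: parent, skip
visit h (parent –)
No non-parent visited neighbor found — the graph is a forest.

No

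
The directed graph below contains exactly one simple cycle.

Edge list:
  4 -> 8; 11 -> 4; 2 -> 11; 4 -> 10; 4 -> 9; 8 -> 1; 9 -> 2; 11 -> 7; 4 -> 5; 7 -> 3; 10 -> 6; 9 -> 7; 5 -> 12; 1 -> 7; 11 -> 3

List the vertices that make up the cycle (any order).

DFS with gray/black marking from 4:
4 gray
  5 gray
    12 gray
    12 black
  5 black
  9 gray
    2 gray
      11 gray
        7 gray
          3 gray
          3 black
        7 black
        11→3: 3 black — skip
        11→4: 4 is gray → back edge
Back edge closes the cycle 4 → 9 → 2 → 11 → 4; its vertices are {2, 4, 9, 11}.

2, 4, 9, 11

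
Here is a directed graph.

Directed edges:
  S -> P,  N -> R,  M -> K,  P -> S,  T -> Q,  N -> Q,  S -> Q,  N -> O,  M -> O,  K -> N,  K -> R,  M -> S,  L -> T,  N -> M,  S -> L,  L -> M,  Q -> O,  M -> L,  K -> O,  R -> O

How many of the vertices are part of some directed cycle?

A vertex is on a directed cycle iff it belongs to a strongly connected component of size ≥ 2 (or has a self-loop).
The vertices on cycles are {K, L, M, N, P, S} — 6 in total.

6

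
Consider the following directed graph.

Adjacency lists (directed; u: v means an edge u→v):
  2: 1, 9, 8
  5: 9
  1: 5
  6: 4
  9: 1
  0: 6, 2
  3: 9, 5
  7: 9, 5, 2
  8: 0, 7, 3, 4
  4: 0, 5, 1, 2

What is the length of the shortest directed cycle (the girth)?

For each vertex v, BFS finds the shortest path from v back to v.
The shortest such closed walk is 8 → 4 → 2 → 8, length 3.

3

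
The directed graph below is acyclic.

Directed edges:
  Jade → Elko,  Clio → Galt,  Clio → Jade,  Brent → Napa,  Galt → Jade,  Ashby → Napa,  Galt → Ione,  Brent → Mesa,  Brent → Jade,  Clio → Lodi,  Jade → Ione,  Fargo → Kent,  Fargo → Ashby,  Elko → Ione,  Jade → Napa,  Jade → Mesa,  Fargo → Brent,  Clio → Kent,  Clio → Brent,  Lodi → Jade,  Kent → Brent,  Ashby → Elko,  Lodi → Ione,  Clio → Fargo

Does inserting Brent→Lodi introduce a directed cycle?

No

Adding Brent→Lodi creates a cycle iff Lodi can already reach Brent.
Explore from Lodi: no path reaches Brent. The graph stays acyclic.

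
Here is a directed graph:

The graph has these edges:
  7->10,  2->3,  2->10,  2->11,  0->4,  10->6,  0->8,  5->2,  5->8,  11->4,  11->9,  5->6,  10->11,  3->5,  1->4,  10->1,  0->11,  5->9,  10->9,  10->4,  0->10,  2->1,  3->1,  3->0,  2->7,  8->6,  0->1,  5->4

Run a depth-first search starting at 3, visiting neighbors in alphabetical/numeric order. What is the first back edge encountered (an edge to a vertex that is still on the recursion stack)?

2→3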